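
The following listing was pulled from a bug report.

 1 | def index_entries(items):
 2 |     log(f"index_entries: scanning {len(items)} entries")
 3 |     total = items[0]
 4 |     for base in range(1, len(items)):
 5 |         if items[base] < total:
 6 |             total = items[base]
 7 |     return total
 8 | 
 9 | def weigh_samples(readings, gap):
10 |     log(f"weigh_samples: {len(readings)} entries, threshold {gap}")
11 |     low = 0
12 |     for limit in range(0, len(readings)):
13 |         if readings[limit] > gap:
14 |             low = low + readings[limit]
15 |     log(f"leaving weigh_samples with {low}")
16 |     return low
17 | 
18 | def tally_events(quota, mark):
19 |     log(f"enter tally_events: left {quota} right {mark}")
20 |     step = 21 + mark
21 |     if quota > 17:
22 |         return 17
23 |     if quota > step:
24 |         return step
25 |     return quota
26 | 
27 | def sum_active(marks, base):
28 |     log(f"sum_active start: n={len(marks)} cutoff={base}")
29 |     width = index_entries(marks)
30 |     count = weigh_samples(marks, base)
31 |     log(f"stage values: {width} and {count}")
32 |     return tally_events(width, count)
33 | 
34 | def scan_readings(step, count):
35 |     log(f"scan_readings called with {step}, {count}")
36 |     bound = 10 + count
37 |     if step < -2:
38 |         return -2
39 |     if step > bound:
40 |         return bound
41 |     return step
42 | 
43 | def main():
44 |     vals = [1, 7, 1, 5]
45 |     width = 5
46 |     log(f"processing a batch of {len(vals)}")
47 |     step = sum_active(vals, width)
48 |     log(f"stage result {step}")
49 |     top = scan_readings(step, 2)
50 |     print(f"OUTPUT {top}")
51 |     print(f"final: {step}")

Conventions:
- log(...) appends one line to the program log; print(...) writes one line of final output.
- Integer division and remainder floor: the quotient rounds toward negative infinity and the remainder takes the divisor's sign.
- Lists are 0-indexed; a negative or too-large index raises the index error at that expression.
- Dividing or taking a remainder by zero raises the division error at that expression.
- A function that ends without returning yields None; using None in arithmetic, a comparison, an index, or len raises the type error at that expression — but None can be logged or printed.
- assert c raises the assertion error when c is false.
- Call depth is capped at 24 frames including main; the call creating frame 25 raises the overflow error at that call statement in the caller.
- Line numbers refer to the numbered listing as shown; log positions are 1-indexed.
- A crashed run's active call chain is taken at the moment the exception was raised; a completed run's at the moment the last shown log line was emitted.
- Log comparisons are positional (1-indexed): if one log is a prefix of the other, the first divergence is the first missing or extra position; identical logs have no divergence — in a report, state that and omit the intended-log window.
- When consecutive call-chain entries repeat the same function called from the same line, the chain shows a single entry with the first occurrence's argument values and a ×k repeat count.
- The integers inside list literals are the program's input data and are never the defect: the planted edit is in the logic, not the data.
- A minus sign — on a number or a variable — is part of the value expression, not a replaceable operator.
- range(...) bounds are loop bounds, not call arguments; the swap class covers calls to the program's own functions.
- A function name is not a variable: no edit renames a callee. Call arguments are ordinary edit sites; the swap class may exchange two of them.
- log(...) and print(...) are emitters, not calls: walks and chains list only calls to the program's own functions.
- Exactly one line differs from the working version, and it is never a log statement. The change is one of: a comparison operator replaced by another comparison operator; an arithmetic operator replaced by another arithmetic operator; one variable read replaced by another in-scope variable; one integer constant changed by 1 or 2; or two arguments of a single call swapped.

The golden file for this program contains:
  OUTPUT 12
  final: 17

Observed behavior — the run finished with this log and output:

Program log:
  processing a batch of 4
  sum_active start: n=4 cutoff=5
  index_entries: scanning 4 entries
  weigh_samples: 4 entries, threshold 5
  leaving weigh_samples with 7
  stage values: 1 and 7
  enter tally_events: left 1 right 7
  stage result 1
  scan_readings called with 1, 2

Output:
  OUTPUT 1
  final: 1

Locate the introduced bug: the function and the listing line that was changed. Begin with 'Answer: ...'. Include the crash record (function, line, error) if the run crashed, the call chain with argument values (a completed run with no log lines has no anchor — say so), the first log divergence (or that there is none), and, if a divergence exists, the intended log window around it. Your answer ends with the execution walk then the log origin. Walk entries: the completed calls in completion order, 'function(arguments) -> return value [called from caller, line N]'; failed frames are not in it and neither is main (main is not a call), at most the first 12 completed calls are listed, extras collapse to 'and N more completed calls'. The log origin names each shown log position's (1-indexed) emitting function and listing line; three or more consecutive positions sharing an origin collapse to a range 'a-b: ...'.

Answer: the defect is in tally_events at line 21.
Key observation: The log first diverges at position 8: the faulty run prints 'stage result 1' where the working version prints 'stage result 17'.
Call chain: main -> scan_readings(1, 2) (called at line 49).
First divergence: at position 8 the run shows 'stage result 1' where the working version logs 'stage result 17'.
Intended log window:
  6: stage values: 1 and 7
  7: enter tally_events: left 1 right 7
  8: stage result 17
  9: scan_readings called with 17, 2
Execution walk:
  index_entries([1, 7, 1, 5]) -> 1  [called from sum_active, line 29]
  weigh_samples([1, 7, 1, 5], 5) -> 7  [called from sum_active, line 30]
  tally_events(1, 7) -> 1  [called from sum_active, line 32]
  sum_active([1, 7, 1, 5], 5) -> 1  [called from main, line 47]
  scan_readings(1, 2) -> 1  [called from main, line 49]
Log origin:
  1 — main, line 46
  2 — sum_active, line 28
  3 — index_entries, line 2
  4 — weigh_samples, line 10
  5 — weigh_samples, line 15
  6 — sum_active, line 31
  7 — tally_events, line 19
  8 — main, line 48
  9 — scan_readings, line 35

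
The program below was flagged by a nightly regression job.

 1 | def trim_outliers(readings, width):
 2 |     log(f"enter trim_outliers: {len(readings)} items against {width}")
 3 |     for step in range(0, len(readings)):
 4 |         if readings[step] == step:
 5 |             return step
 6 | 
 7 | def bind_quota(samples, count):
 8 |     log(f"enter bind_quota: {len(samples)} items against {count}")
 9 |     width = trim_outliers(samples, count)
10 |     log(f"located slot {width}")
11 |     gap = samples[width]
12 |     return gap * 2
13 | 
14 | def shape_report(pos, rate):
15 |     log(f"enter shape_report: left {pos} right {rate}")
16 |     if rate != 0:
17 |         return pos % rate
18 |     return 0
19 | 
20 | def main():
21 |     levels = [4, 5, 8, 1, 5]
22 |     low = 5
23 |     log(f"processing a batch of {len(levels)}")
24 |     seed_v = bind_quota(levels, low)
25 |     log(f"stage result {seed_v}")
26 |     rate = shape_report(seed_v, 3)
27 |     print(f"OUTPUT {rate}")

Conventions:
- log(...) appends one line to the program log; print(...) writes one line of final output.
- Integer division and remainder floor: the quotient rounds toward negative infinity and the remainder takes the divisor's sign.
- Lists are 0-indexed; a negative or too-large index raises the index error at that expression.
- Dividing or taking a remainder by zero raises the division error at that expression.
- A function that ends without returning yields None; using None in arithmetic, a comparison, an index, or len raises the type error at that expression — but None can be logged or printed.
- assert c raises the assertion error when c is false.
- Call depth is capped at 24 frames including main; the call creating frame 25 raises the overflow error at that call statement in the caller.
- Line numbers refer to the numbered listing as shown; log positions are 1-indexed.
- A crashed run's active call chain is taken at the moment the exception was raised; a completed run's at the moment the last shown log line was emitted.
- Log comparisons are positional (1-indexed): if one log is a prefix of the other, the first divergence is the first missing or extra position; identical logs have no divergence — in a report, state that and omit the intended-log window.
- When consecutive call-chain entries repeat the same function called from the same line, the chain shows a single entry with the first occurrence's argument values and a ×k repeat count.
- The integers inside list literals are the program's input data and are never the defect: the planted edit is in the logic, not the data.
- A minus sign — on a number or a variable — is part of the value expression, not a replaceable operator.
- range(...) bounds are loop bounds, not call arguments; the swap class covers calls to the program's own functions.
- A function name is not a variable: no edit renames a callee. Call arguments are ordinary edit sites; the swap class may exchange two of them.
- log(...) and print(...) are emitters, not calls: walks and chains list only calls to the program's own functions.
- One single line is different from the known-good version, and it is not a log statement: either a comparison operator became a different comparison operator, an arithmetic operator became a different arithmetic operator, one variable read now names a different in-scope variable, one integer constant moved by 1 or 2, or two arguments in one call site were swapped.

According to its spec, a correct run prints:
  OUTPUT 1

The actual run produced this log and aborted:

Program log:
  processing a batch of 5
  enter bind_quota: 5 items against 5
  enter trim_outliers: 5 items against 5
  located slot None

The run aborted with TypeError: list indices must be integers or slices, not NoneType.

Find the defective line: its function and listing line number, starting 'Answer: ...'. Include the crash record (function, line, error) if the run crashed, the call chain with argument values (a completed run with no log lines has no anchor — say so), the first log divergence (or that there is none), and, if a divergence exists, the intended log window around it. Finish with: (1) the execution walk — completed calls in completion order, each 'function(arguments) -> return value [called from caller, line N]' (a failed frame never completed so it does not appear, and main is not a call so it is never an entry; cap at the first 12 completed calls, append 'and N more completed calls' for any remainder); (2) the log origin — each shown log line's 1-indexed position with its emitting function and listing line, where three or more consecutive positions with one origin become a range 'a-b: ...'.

Answer: the defect is in trim_outliers at line 4.
The tell: The earliest visible damage is log position 4 — 'located slot None' rather than the intended 'located slot 1'.
Crash: bind_quota, line 11, TypeError.
Call chain: main -> bind_quota([4, 5, 8, 1, 5], 5) (called at line 24).
First divergence: position 4 — shown 'located slot None', intended 'located slot 1'.
Intended log window:
  2: enter bind_quota: 5 items against 5
  3: enter trim_outliers: 5 items against 5
  4: located slot 1
  5: stage result 10
Execution walk:
  trim_outliers([4, 5, 8, 1, 5], 5) -> None  [called from bind_quota, line 9]
Log line origins:
  1: from main, line 23
  2: from bind_quota, line 8
  3: from trim_outliers, line 2
  4: from bind_quota, line 10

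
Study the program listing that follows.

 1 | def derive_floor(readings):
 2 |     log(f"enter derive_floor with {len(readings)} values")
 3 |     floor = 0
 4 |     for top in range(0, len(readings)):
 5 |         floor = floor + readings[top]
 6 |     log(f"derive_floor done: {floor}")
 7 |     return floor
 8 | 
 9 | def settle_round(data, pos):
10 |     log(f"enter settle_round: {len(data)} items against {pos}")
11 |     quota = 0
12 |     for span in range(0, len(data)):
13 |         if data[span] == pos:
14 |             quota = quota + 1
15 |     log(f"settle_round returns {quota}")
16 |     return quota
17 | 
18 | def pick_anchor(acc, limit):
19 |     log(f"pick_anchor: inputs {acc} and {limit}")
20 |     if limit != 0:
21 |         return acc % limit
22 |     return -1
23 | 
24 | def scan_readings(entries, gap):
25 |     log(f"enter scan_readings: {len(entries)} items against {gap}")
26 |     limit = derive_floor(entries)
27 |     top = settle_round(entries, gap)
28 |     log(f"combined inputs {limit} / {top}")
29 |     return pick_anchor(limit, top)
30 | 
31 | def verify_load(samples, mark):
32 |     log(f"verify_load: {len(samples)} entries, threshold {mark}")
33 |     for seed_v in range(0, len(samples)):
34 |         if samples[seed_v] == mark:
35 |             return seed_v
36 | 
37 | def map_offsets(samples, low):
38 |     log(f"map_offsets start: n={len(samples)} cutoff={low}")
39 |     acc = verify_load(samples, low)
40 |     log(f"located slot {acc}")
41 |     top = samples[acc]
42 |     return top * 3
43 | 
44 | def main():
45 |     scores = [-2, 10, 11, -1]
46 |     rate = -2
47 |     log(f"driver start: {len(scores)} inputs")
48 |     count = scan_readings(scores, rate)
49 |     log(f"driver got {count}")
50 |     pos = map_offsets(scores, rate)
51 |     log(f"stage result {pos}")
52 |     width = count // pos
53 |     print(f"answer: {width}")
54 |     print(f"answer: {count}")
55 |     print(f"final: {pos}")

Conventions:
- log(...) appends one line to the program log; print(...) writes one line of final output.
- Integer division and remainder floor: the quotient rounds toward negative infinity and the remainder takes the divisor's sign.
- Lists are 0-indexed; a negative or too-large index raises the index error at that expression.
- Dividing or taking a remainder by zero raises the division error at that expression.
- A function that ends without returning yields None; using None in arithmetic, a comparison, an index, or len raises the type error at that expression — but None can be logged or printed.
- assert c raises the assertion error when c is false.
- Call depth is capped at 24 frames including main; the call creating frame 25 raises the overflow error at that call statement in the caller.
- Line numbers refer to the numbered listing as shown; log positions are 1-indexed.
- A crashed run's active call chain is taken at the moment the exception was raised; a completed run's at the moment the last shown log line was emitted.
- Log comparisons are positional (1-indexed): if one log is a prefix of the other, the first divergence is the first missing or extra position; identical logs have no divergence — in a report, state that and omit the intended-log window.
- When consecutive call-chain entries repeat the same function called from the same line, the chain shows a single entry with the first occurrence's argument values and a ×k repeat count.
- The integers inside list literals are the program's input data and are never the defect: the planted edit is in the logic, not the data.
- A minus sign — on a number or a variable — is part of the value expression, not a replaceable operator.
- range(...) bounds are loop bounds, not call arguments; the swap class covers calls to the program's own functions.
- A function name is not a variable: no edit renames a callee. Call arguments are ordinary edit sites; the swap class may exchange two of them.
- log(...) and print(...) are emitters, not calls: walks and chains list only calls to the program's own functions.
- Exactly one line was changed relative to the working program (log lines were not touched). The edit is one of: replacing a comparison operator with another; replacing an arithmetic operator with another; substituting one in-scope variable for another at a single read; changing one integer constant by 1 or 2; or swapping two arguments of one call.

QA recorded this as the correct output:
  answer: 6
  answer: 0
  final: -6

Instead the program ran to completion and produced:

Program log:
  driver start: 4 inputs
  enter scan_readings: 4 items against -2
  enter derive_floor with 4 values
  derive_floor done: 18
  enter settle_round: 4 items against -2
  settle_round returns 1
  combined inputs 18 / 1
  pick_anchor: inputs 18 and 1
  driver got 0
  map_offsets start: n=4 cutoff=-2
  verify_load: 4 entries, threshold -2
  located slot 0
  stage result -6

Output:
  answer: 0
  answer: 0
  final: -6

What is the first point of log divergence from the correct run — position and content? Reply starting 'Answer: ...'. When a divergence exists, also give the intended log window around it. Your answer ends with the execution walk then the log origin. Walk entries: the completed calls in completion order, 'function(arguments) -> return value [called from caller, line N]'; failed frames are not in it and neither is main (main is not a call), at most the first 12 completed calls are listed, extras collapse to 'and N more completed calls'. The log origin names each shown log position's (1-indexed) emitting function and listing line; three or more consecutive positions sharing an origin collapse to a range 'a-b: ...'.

Answer: none (the log streams are identical).
Execution walk:
  derive_floor([-2, 10, 11, -1]) -> 18  [called from scan_readings, line 26]
  settle_round([-2, 10, 11, -1], -2) -> 1  [called from scan_readings, line 27]
  pick_anchor(18, 1) -> 0  [called from scan_readings, line 29]
  scan_readings([-2, 10, 11, -1], -2) -> 0  [called from main, line 48]
  verify_load([-2, 10, 11, -1], -2) -> 0  [called from map_offsets, line 39]
  map_offsets([-2, 10, 11, -1], -2) -> -6  [called from main, line 50]
Origin of each log line:
  1: logged in main at line 47
  2: logged in scan_readings at line 25
  3: logged in derive_floor at line 2
  4: logged in derive_floor at line 6
  5: logged in settle_round at line 10
  6: logged in settle_round at line 15
  7: logged in scan_readings at line 28
  8: logged in pick_anchor at line 19
  9: logged in main at line 49
  10: logged in map_offsets at line 38
  11: logged in verify_load at line 32
  12: logged in map_offsets at line 40
  13: logged in main at line 51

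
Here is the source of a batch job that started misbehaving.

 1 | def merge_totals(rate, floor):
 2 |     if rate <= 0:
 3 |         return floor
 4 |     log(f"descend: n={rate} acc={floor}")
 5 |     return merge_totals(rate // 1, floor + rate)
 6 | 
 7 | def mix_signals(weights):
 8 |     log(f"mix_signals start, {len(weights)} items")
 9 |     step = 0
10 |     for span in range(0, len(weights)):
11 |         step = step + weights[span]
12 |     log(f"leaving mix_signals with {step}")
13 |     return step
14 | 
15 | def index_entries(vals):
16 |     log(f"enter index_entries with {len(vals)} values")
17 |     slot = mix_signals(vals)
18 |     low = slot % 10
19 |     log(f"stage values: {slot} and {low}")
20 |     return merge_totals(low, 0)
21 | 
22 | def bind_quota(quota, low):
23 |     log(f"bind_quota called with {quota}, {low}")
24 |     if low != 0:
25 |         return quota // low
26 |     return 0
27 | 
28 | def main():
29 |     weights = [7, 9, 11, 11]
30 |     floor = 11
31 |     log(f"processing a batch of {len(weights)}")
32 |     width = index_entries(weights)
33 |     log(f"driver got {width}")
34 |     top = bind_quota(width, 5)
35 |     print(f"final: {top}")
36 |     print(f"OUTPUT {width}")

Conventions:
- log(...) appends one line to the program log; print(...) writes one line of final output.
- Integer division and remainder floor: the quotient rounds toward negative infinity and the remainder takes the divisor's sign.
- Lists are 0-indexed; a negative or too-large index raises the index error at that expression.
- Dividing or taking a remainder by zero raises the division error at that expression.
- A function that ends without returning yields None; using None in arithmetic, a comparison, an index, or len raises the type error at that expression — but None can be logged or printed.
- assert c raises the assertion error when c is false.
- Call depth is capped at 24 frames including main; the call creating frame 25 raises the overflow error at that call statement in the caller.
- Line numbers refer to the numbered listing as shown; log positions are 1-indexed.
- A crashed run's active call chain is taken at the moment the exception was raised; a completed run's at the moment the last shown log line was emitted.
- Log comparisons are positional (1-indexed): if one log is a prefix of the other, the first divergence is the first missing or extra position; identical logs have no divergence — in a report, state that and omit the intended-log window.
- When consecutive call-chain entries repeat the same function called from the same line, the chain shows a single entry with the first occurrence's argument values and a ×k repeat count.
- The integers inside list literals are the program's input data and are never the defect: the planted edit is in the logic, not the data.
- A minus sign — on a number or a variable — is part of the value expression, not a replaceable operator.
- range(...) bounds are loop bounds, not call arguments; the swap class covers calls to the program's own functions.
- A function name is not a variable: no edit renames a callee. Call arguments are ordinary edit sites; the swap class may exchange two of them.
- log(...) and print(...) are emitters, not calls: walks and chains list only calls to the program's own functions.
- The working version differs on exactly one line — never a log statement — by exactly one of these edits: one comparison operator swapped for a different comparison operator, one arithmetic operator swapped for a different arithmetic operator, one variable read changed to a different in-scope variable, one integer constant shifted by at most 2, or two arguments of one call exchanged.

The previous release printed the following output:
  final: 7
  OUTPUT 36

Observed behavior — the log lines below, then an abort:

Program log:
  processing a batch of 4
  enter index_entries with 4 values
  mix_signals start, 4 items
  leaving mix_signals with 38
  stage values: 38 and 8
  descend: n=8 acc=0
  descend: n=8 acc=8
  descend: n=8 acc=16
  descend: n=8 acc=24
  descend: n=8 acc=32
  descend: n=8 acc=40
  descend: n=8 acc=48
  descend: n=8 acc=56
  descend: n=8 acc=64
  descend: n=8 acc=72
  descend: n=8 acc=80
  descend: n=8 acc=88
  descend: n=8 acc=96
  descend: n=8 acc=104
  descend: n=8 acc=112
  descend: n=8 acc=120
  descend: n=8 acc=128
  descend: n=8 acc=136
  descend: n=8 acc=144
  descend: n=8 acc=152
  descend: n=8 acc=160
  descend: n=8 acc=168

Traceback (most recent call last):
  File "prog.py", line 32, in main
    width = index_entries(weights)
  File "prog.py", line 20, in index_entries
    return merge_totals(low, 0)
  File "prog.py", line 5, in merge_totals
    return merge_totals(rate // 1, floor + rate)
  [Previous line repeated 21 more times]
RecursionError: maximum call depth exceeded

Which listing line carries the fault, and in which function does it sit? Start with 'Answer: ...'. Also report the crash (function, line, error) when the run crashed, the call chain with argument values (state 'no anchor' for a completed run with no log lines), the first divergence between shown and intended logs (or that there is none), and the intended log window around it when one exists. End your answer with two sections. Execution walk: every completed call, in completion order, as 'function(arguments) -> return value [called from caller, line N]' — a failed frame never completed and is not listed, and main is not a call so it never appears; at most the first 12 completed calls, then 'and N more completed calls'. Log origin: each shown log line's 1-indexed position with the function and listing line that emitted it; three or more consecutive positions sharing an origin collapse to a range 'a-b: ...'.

Answer: the defect is in merge_totals at line 5.
The tell: Position 7 is the first bad log line: 'descend: n=8 acc=8' should read 'descend: n=7 acc=8'.
Crash: merge_totals, line 5, RecursionError.
Call chain: main -> index_entries([7, 9, 11, 11]) (called at line 32) -> merge_totals(8, 0) (called at line 20) -> merge_totals(8, 8) (called at line 5) ×21.
First divergence: position 7; shown 'descend: n=8 acc=8' vs intended 'descend: n=7 acc=8'.
Intended log window:
  5: stage values: 38 and 8
  6: descend: n=8 acc=0
  7: descend: n=7 acc=8
  8: descend: n=6 acc=15
Execution walk:
  mix_signals([7, 9, 11, 11]) -> 38  [called from index_entries, line 17]
Origin of each log line:
  1: logged in main at line 31
  2: logged in index_entries at line 16
  3: logged in mix_signals at line 8
  4: logged in mix_signals at line 12
  5: logged in index_entries at line 19
  6-27: logged in merge_totals at line 4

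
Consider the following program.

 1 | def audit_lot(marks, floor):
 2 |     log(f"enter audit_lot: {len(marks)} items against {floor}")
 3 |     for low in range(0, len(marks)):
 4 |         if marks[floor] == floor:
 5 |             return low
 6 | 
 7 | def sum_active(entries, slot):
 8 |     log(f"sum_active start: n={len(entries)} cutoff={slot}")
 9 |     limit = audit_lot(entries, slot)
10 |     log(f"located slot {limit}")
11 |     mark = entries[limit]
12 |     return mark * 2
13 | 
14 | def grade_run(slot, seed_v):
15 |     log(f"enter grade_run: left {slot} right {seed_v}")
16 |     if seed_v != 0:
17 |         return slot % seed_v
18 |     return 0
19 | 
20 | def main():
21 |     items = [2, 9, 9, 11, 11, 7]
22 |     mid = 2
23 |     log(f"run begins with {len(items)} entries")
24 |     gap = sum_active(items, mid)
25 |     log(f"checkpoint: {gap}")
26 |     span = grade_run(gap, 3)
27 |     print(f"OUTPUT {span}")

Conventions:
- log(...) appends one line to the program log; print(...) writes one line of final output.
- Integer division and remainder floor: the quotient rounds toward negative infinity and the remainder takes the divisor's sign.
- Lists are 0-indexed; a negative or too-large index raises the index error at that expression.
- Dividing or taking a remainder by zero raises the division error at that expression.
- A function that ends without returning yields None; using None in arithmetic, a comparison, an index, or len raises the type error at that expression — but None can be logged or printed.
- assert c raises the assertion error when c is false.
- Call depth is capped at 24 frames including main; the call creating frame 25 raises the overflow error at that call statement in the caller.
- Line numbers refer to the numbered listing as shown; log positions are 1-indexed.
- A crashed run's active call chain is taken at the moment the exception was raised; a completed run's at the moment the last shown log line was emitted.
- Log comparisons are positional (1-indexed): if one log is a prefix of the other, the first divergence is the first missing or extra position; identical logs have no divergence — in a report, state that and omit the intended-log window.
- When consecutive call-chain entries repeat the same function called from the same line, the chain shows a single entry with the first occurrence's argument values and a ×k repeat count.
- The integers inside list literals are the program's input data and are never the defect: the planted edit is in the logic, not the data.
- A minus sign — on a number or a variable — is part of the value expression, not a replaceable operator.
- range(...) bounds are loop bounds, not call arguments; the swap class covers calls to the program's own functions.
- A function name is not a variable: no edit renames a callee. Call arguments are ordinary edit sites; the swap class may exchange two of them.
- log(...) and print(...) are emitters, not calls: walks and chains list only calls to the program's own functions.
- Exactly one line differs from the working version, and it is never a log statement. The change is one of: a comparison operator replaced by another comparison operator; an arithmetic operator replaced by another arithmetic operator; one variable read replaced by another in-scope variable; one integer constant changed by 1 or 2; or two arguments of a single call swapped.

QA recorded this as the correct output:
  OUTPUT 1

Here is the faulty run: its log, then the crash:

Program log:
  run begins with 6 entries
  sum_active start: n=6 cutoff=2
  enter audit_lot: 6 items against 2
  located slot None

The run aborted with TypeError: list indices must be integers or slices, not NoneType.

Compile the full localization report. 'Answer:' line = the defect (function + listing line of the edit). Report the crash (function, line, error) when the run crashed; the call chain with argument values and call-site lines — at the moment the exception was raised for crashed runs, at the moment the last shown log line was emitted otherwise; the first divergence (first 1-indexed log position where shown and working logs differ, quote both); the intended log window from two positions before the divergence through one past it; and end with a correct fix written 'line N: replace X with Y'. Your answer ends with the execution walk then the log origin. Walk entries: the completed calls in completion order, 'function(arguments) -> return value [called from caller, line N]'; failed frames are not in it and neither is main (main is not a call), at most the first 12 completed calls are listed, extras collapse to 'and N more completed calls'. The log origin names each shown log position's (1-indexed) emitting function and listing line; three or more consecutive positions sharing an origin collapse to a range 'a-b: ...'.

Answer: the defect is in audit_lot at line 4.
Core observation: The earliest visible damage is log position 4 — 'located slot None' rather than the intended 'located slot 0'.
Crash: sum_active, line 11, TypeError.
Call chain: main -> sum_active([2, 9, 9, 11, 11, 7], 2) (called at line 24).
First divergence: position 4 — shown 'located slot None', intended 'located slot 0'.
Intended log window:
  2: sum_active start: n=6 cutoff=2
  3: enter audit_lot: 6 items against 2
  4: located slot 0
  5: checkpoint: 4
Execution walk:
  audit_lot([2, 9, 9, 11, 11, 7], 2) -> None  [called from sum_active, line 9]
Log origins:
  1: from main, line 23
  2: from sum_active, line 8
  3: from audit_lot, line 2
  4: from sum_active, line 10
A correct fix: line 4: replace `marks[floor]` with `marks[low]`.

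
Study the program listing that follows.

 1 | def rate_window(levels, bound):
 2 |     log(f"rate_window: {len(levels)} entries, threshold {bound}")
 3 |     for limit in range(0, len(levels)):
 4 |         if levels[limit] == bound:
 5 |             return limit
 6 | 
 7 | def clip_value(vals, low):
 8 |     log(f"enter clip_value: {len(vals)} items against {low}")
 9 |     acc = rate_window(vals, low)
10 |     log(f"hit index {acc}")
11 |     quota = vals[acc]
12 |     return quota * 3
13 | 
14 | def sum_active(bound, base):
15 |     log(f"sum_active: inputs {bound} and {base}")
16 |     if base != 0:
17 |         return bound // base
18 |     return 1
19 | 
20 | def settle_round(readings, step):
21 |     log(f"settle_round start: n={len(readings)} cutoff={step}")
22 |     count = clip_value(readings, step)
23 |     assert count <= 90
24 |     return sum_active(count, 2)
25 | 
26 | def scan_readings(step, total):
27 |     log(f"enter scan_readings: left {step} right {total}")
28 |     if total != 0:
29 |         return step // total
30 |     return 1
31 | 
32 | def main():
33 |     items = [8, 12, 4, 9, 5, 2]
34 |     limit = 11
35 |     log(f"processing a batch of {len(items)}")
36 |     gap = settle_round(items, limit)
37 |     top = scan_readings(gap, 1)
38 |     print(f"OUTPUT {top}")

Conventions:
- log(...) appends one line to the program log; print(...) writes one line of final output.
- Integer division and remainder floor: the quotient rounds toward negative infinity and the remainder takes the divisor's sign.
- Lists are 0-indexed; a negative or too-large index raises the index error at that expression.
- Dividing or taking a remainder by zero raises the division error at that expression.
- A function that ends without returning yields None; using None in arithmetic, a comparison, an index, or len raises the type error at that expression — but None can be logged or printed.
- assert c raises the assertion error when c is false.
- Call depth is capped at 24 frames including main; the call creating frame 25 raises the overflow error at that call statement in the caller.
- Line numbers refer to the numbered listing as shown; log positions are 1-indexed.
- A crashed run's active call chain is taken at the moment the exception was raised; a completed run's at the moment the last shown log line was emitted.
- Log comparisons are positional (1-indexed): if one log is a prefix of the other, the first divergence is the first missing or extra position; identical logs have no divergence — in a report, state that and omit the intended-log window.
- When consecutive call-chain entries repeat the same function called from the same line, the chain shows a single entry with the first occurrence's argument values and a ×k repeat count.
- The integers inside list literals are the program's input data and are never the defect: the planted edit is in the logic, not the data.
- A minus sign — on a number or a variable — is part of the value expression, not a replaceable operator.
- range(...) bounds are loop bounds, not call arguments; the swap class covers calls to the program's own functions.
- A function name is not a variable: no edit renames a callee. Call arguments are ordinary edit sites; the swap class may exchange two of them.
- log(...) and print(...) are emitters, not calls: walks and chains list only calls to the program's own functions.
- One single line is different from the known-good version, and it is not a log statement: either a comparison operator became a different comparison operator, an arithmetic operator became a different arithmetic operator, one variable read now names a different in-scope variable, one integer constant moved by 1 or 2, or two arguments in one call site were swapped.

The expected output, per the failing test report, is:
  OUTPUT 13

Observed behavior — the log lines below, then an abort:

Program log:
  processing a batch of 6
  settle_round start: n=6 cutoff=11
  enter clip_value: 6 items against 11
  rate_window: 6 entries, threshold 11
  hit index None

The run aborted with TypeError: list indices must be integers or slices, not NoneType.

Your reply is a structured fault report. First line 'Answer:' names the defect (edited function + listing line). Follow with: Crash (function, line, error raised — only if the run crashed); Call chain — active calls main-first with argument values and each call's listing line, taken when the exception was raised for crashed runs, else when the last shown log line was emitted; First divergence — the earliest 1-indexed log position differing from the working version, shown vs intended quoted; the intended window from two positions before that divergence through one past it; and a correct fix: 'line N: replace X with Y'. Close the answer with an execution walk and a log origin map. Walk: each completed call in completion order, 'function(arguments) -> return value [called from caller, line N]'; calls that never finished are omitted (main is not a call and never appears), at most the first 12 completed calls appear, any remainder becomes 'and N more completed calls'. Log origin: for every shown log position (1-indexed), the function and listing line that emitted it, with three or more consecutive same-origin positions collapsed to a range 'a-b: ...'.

Answer: the defect is in main at line 34.
Key fact: The log first diverges at position 2: the faulty run prints 'settle_round start: n=6 cutoff=11' where the working version prints 'settle_round start: n=6 cutoff=9'.
Crash: clip_value, line 11, TypeError.
Call chain: main -> settle_round([8, 12, 4, 9, 5, 2], 11) (called at line 36) -> clip_value([8, 12, 4, 9, 5, 2], 11) (called at line 22).
First divergence: position 2; shown 'settle_round start: n=6 cutoff=11' vs intended 'settle_round start: n=6 cutoff=9'.
Intended log window:
  1: processing a batch of 6
  2: settle_round start: n=6 cutoff=9
  3: enter clip_value: 6 items against 9
Execution walk:
  rate_window([8, 12, 4, 9, 5, 2], 11) -> None  [called from clip_value, line 9]
Log origin:
  1 — main, line 35
  2 — settle_round, line 21
  3 — clip_value, line 8
  4 — rate_window, line 2
  5 — clip_value, line 10
A correct fix: line 34: replace `11` with `9`.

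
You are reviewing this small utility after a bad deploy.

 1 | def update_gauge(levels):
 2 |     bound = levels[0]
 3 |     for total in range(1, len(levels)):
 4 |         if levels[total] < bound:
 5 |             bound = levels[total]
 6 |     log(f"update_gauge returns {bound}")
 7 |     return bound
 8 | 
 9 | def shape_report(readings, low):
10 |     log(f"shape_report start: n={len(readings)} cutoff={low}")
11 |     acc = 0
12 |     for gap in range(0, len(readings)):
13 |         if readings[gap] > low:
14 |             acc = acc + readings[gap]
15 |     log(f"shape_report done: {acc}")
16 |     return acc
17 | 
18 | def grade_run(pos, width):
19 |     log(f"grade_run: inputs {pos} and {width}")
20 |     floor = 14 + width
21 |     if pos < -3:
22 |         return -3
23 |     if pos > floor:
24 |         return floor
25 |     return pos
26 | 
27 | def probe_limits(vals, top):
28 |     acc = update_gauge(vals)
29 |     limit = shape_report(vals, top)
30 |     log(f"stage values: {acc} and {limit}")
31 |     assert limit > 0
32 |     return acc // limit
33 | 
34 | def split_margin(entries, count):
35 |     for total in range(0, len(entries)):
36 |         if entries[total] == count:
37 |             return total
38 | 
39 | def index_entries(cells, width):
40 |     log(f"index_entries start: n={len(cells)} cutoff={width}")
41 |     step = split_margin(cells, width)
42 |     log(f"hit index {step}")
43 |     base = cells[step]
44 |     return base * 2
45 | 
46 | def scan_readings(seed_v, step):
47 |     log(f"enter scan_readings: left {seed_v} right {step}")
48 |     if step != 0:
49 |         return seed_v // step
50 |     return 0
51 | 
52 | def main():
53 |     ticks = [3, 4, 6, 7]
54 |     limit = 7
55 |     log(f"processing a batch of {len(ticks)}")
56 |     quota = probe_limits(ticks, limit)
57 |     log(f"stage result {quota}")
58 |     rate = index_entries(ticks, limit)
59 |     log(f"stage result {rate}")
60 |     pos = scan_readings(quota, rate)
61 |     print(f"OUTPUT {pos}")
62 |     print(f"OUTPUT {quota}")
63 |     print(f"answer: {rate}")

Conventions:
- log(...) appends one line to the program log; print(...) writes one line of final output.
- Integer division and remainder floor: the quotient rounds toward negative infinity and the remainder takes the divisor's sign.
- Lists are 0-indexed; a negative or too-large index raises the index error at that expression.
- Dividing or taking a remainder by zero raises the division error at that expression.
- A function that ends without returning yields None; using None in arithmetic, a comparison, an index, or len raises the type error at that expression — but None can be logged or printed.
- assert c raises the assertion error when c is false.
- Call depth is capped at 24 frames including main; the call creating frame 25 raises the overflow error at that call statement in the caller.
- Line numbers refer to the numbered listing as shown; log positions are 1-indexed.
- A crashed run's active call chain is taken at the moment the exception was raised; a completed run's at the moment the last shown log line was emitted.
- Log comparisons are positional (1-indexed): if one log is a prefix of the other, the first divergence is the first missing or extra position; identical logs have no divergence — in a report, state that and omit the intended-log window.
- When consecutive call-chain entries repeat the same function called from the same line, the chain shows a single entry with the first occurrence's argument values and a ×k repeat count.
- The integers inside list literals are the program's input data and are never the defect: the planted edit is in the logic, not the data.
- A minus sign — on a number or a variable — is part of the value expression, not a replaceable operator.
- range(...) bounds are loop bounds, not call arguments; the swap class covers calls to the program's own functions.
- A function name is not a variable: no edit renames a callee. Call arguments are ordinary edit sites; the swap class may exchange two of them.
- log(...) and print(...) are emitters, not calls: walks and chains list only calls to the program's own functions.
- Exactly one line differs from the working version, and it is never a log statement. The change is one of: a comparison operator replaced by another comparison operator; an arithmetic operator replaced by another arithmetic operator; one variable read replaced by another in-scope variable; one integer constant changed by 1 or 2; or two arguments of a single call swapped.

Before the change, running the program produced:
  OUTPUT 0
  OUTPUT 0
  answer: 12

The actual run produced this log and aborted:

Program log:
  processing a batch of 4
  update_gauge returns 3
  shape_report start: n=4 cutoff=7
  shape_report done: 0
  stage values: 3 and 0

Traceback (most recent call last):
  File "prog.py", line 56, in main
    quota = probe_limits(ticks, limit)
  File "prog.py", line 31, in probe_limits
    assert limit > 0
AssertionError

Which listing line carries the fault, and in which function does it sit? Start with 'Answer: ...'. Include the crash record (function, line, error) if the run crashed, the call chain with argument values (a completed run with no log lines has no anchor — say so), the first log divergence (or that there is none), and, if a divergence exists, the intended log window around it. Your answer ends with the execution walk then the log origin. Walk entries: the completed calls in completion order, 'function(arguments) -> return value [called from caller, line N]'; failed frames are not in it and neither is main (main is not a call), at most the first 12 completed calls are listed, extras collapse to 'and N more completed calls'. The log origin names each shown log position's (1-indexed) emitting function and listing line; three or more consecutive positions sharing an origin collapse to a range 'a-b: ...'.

Answer: the defect is in main at line 54.
Key fact: The earliest visible damage is log position 3 — 'shape_report start: n=4 cutoff=7' rather than the intended 'shape_report start: n=4 cutoff=6'.
Crash: probe_limits, line 31, AssertionError.
Call chain: main -> probe_limits([3, 4, 6, 7], 7) (called at line 56).
First divergence: at position 3 the run shows 'shape_report start: n=4 cutoff=7' where the working version logs 'shape_report start: n=4 cutoff=6'.
Intended log window:
  1: processing a batch of 4
  2: update_gauge returns 3
  3: shape_report start: n=4 cutoff=6
  4: shape_report done: 7
Execution walk:
  update_gauge([3, 4, 6, 7]) -> 3  [called from probe_limits, line 28]
  shape_report([3, 4, 6, 7], 7) -> 0  [called from probe_limits, line 29]
Log line origins:
  1: from main, line 55
  2: from update_gauge, line 6
  3: from shape_report, line 10
  4: from shape_report, line 15
  5: from probe_limits, line 30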